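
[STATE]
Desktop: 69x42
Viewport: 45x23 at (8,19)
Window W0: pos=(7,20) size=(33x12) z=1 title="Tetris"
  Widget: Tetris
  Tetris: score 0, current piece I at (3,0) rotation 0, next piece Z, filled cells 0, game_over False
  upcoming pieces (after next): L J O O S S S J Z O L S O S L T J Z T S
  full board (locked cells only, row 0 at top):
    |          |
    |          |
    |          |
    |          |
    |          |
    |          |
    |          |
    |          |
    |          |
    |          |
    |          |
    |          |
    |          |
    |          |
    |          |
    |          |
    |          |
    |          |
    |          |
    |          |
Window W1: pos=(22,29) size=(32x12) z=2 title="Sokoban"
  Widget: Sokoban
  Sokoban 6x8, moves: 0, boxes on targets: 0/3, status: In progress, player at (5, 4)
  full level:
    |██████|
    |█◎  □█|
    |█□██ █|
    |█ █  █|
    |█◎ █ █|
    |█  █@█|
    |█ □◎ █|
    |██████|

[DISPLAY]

                                             
━━━━━━━━━━━━━━━━━━━━━━━━━━━━━━━┓             
 Tetris                        ┃             
───────────────────────────────┨             
          │Next:               ┃             
          │▓▓                  ┃             
          │ ▓▓                 ┃             
          │                    ┃             
          │                    ┃             
          │                    ┃             
          │Sco┏━━━━━━━━━━━━━━━━━━━━━━━━━━━━━━
          │0  ┃ Sokoban                      
━━━━━━━━━━━━━━┠──────────────────────────────
              ┃██████                        
              ┃█◎  □█                        
              ┃█□██ █                        
              ┃█ █  █                        
              ┃█◎ █ █                        
              ┃█  █@█                        
              ┃█ □◎ █                        
              ┃██████                        
              ┗━━━━━━━━━━━━━━━━━━━━━━━━━━━━━━
                                             


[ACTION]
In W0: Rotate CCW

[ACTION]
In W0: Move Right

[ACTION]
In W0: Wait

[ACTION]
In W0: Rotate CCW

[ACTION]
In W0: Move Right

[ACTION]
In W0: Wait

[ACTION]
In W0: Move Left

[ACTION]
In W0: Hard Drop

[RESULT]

                                             
━━━━━━━━━━━━━━━━━━━━━━━━━━━━━━━┓             
 Tetris                        ┃             
───────────────────────────────┨             
          │Next:               ┃             
          │  ▒                 ┃             
          │▒▒▒                 ┃             
          │                    ┃             
          │                    ┃             
          │                    ┃             
          │Sco┏━━━━━━━━━━━━━━━━━━━━━━━━━━━━━━
    ████  │0  ┃ Sokoban                      
━━━━━━━━━━━━━━┠──────────────────────────────
              ┃██████                        
              ┃█◎  □█                        
              ┃█□██ █                        
              ┃█ █  █                        
              ┃█◎ █ █                        
              ┃█  █@█                        
              ┃█ □◎ █                        
              ┃██████                        
              ┗━━━━━━━━━━━━━━━━━━━━━━━━━━━━━━
                                             


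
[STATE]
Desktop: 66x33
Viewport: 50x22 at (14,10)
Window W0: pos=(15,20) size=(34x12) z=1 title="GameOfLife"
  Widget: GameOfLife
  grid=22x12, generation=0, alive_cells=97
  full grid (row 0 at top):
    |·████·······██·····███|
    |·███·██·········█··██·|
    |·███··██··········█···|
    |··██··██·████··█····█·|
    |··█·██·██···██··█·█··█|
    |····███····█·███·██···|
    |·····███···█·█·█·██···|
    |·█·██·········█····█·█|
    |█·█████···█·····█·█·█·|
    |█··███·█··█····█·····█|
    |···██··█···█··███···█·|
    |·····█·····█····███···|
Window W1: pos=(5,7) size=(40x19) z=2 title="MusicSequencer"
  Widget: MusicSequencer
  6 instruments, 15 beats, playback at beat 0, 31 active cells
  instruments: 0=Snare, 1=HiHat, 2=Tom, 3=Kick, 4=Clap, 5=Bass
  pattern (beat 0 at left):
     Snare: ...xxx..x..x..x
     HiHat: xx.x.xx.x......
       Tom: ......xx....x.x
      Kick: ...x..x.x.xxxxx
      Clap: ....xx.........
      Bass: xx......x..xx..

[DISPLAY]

2345678901234                 ┃                   
·███··█··█··█                 ┃                   
·█·██·█······                 ┃                   
····██····█·█                 ┃                   
·█··█·█·█████                 ┃                   
··██·········                 ┃                   
······█··██··                 ┃                   
                              ┃                   
                              ┃                   
                              ┃                   
                              ┃━━━┓               
                              ┃   ┃               
                              ┃───┨               
                              ┃   ┃               
                              ┃   ┃               
━━━━━━━━━━━━━━━━━━━━━━━━━━━━━━┛   ┃               
 ┃··█·██·██···██··█·█··█          ┃               
 ┃····███····█·███·██···          ┃               
 ┃·····███···█·█·█·██···          ┃               
 ┃·█·██·········█····█·█          ┃               
 ┃█·█████···█·····█·█·█·          ┃               
 ┗━━━━━━━━━━━━━━━━━━━━━━━━━━━━━━━━┛               


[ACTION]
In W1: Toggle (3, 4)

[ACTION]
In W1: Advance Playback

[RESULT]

2345678901234                 ┃                   
·███··█··█··█                 ┃                   
·█·██·█······                 ┃                   
····██····█·█                 ┃                   
·██·█·█·█████                 ┃                   
··██·········                 ┃                   
······█··██··                 ┃                   
                              ┃                   
                              ┃                   
                              ┃                   
                              ┃━━━┓               
                              ┃   ┃               
                              ┃───┨               
                              ┃   ┃               
                              ┃   ┃               
━━━━━━━━━━━━━━━━━━━━━━━━━━━━━━┛   ┃               
 ┃··█·██·██···██··█·█··█          ┃               
 ┃····███····█·███·██···          ┃               
 ┃·····███···█·█·█·██···          ┃               
 ┃·█·██·········█····█·█          ┃               
 ┃█·█████···█·····█·█·█·          ┃               
 ┗━━━━━━━━━━━━━━━━━━━━━━━━━━━━━━━━┛               


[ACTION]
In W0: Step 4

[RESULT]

2345678901234                 ┃                   
·███··█··█··█                 ┃                   
·█·██·█······                 ┃                   
····██····█·█                 ┃                   
·██·█·█·█████                 ┃                   
··██·········                 ┃                   
······█··██··                 ┃                   
                              ┃                   
                              ┃                   
                              ┃                   
                              ┃━━━┓               
                              ┃   ┃               
                              ┃───┨               
                              ┃   ┃               
                              ┃   ┃               
━━━━━━━━━━━━━━━━━━━━━━━━━━━━━━┛   ┃               
 ┃·······█·█·····█·██···          ┃               
 ┃··██·····██······█····          ┃               
 ┃·█·█··············█···          ┃               
 ┃··█················█··          ┃               
 ┃····················█·          ┃               
 ┗━━━━━━━━━━━━━━━━━━━━━━━━━━━━━━━━┛               


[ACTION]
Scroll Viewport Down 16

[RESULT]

·███··█··█··█                 ┃                   
·█·██·█······                 ┃                   
····██····█·█                 ┃                   
·██·█·█·█████                 ┃                   
··██·········                 ┃                   
······█··██··                 ┃                   
                              ┃                   
                              ┃                   
                              ┃                   
                              ┃━━━┓               
                              ┃   ┃               
                              ┃───┨               
                              ┃   ┃               
                              ┃   ┃               
━━━━━━━━━━━━━━━━━━━━━━━━━━━━━━┛   ┃               
 ┃·······█·█·····█·██···          ┃               
 ┃··██·····██······█····          ┃               
 ┃·█·█··············█···          ┃               
 ┃··█················█··          ┃               
 ┃····················█·          ┃               
 ┗━━━━━━━━━━━━━━━━━━━━━━━━━━━━━━━━┛               
                                                  


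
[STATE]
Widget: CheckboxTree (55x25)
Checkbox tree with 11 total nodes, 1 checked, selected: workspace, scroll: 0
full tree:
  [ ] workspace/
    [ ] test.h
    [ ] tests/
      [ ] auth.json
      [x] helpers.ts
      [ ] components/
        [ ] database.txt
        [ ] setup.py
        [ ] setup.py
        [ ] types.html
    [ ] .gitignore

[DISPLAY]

>[-] workspace/                                        
   [ ] test.h                                          
   [-] tests/                                          
     [ ] auth.json                                     
     [x] helpers.ts                                    
     [ ] components/                                   
       [ ] database.txt                                
       [ ] setup.py                                    
       [ ] setup.py                                    
       [ ] types.html                                  
   [ ] .gitignore                                      
                                                       
                                                       
                                                       
                                                       
                                                       
                                                       
                                                       
                                                       
                                                       
                                                       
                                                       
                                                       
                                                       
                                                       


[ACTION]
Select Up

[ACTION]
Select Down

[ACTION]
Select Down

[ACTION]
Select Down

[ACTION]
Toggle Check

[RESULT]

 [-] workspace/                                        
   [ ] test.h                                          
   [-] tests/                                          
>    [x] auth.json                                     
     [x] helpers.ts                                    
     [ ] components/                                   
       [ ] database.txt                                
       [ ] setup.py                                    
       [ ] setup.py                                    
       [ ] types.html                                  
   [ ] .gitignore                                      
                                                       
                                                       
                                                       
                                                       
                                                       
                                                       
                                                       
                                                       
                                                       
                                                       
                                                       
                                                       
                                                       
                                                       


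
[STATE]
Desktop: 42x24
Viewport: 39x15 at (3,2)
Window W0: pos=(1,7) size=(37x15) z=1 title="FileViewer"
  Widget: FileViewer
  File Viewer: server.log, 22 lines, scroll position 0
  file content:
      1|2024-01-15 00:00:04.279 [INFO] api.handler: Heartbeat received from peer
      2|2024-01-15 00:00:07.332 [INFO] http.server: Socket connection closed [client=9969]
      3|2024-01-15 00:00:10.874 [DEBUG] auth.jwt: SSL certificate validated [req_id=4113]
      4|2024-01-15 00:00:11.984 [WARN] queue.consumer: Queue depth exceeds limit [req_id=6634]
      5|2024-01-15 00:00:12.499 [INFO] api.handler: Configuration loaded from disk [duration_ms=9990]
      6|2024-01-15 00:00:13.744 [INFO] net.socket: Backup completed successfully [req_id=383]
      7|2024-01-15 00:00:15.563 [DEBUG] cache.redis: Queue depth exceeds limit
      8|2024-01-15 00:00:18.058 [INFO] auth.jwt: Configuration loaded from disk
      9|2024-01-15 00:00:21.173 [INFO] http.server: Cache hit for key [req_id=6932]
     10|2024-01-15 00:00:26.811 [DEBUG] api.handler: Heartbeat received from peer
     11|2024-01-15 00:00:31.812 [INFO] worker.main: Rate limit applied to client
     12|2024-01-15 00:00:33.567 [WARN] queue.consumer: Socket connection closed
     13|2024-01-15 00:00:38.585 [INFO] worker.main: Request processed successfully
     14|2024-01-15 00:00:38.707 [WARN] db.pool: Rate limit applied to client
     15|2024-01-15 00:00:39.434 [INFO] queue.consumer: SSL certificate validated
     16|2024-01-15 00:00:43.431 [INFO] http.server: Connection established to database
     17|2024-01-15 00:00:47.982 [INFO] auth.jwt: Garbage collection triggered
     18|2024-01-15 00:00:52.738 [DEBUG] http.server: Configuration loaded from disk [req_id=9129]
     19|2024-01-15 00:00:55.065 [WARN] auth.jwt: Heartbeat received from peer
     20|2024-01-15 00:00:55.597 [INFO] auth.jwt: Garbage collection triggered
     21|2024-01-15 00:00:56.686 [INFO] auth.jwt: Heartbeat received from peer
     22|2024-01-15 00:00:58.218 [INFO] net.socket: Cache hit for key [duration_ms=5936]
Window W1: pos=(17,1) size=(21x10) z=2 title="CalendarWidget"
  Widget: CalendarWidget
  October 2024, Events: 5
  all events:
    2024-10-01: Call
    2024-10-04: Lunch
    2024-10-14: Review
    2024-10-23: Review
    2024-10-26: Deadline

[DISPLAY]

              ┃ CalendarWidget    ┃    
              ┠───────────────────┨    
              ┃    October 2024   ┃    
              ┃Mo Tu We Th Fr Sa S┃    
              ┃    1*  2  3  4*  5┃    
━━━━━━━━━━━━━━┃ 7  8  9 10 11 12 1┃    
FileViewer    ┃14* 15 16 17 18 19 ┃    
──────────────┃21 22 23* 24 25 26*┃    
024-01-15 00:0┗━━━━━━━━━━━━━━━━━━━┛    
024-01-15 00:00:07.332 [INFO] htt█┃    
024-01-15 00:00:10.874 [DEBUG] au░┃    
024-01-15 00:00:11.984 [WARN] que░┃    
024-01-15 00:00:12.499 [INFO] api░┃    
024-01-15 00:00:13.744 [INFO] net░┃    
024-01-15 00:00:15.563 [DEBUG] ca░┃    


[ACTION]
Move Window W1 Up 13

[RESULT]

              ┠───────────────────┨    
              ┃    October 2024   ┃    
              ┃Mo Tu We Th Fr Sa S┃    
              ┃    1*  2  3  4*  5┃    
              ┃ 7  8  9 10 11 12 1┃    
━━━━━━━━━━━━━━┃14* 15 16 17 18 19 ┃    
FileViewer    ┃21 22 23* 24 25 26*┃    
──────────────┗━━━━━━━━━━━━━━━━━━━┛    
024-01-15 00:00:04.279 [INFO] api▲┃    
024-01-15 00:00:07.332 [INFO] htt█┃    
024-01-15 00:00:10.874 [DEBUG] au░┃    
024-01-15 00:00:11.984 [WARN] que░┃    
024-01-15 00:00:12.499 [INFO] api░┃    
024-01-15 00:00:13.744 [INFO] net░┃    
024-01-15 00:00:15.563 [DEBUG] ca░┃    


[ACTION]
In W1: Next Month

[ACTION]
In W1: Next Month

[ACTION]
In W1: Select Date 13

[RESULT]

              ┠───────────────────┨    
              ┃   December 2024   ┃    
              ┃Mo Tu We Th Fr Sa S┃    
              ┃                   ┃    
              ┃ 2  3  4  5  6  7  ┃    
━━━━━━━━━━━━━━┃ 9 10 11 12 [13] 14┃    
FileViewer    ┃16 17 18 19 20 21 2┃    
──────────────┗━━━━━━━━━━━━━━━━━━━┛    
024-01-15 00:00:04.279 [INFO] api▲┃    
024-01-15 00:00:07.332 [INFO] htt█┃    
024-01-15 00:00:10.874 [DEBUG] au░┃    
024-01-15 00:00:11.984 [WARN] que░┃    
024-01-15 00:00:12.499 [INFO] api░┃    
024-01-15 00:00:13.744 [INFO] net░┃    
024-01-15 00:00:15.563 [DEBUG] ca░┃    


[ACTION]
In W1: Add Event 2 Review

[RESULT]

              ┠───────────────────┨    
              ┃   December 2024   ┃    
              ┃Mo Tu We Th Fr Sa S┃    
              ┃                   ┃    
              ┃ 2*  3  4  5  6  7 ┃    
━━━━━━━━━━━━━━┃ 9 10 11 12 [13] 14┃    
FileViewer    ┃16 17 18 19 20 21 2┃    
──────────────┗━━━━━━━━━━━━━━━━━━━┛    
024-01-15 00:00:04.279 [INFO] api▲┃    
024-01-15 00:00:07.332 [INFO] htt█┃    
024-01-15 00:00:10.874 [DEBUG] au░┃    
024-01-15 00:00:11.984 [WARN] que░┃    
024-01-15 00:00:12.499 [INFO] api░┃    
024-01-15 00:00:13.744 [INFO] net░┃    
024-01-15 00:00:15.563 [DEBUG] ca░┃    


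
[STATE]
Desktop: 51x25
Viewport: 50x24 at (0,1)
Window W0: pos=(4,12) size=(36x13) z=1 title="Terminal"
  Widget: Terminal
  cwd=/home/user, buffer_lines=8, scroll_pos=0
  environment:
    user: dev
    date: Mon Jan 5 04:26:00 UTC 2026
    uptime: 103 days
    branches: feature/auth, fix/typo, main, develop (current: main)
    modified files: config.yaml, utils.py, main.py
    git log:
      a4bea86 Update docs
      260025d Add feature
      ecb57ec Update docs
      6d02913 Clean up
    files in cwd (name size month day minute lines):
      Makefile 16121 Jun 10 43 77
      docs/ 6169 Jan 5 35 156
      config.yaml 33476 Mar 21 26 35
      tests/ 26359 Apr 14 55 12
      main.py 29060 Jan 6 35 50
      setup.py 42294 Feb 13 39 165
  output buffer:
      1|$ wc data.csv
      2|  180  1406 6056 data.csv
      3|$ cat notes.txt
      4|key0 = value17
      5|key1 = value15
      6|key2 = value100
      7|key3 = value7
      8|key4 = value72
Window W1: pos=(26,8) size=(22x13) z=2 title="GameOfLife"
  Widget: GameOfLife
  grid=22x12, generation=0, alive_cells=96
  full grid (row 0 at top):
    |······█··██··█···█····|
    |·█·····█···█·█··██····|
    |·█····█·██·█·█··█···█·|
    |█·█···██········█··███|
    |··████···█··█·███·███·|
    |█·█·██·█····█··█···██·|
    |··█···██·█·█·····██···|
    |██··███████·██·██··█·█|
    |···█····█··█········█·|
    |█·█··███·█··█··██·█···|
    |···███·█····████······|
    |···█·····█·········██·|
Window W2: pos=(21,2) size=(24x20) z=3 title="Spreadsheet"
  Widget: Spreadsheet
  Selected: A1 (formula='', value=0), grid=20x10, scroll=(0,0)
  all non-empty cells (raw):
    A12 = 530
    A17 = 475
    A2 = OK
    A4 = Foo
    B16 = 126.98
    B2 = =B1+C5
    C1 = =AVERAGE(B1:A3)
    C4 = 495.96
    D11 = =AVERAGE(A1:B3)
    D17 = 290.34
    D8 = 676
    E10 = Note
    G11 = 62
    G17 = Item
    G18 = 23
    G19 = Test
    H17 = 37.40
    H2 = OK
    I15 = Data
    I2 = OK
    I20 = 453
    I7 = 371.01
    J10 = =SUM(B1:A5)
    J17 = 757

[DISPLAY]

                                                  
                     ┏━━━━━━━━━━━━━━━━━━━━━━┓     
                     ┃ Spreadsheet          ┃     
                     ┠──────────────────────┨     
                     ┃A1:                   ┃     
                     ┃       A       B      ┃     
                     ┃----------------------┃     
                     ┃  1      [0]       0  ┃━━┓  
                     ┃  2 OK             0  ┃  ┃  
                     ┃  3        0       0  ┃──┨  
                     ┃  4 Foo            0  ┃  ┃  
    ┏━━━━━━━━━━━━━━━━┃  5        0       0  ┃·█┃  
    ┃ Terminal       ┃  6        0       0  ┃██┃  
    ┠────────────────┃  7        0       0  ┃██┃  
    ┃$ wc data.csv   ┃  8        0       0  ┃██┃  
    ┃  180  1406 6056┃  9        0       0  ┃··┃  
    ┃$ cat notes.txt ┃ 10        0       0  ┃█·┃  
    ┃key0 = value17  ┃ 11        0       0  ┃·█┃  
    ┃key1 = value15  ┃ 12      530       0  ┃··┃  
    ┃key2 = value100 ┃ 13        0       0  ┃━━┛  
    ┃key3 = value7   ┗━━━━━━━━━━━━━━━━━━━━━━┛     
    ┃key4 = value72                    ┃          
    ┃$ █                               ┃          
    ┗━━━━━━━━━━━━━━━━━━━━━━━━━━━━━━━━━━┛          


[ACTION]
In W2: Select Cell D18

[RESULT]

                                                  
                     ┏━━━━━━━━━━━━━━━━━━━━━━┓     
                     ┃ Spreadsheet          ┃     
                     ┠──────────────────────┨     
                     ┃D18:                  ┃     
                     ┃       A       B      ┃     
                     ┃----------------------┃     
                     ┃  1        0       0  ┃━━┓  
                     ┃  2 OK             0  ┃  ┃  
                     ┃  3        0       0  ┃──┨  
                     ┃  4 Foo            0  ┃  ┃  
    ┏━━━━━━━━━━━━━━━━┃  5        0       0  ┃·█┃  
    ┃ Terminal       ┃  6        0       0  ┃██┃  
    ┠────────────────┃  7        0       0  ┃██┃  
    ┃$ wc data.csv   ┃  8        0       0  ┃██┃  
    ┃  180  1406 6056┃  9        0       0  ┃··┃  
    ┃$ cat notes.txt ┃ 10        0       0  ┃█·┃  
    ┃key0 = value17  ┃ 11        0       0  ┃·█┃  
    ┃key1 = value15  ┃ 12      530       0  ┃··┃  
    ┃key2 = value100 ┃ 13        0       0  ┃━━┛  
    ┃key3 = value7   ┗━━━━━━━━━━━━━━━━━━━━━━┛     
    ┃key4 = value72                    ┃          
    ┃$ █                               ┃          
    ┗━━━━━━━━━━━━━━━━━━━━━━━━━━━━━━━━━━┛          


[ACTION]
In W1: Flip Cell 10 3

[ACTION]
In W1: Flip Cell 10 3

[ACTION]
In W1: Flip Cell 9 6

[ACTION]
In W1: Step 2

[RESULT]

                                                  
                     ┏━━━━━━━━━━━━━━━━━━━━━━┓     
                     ┃ Spreadsheet          ┃     
                     ┠──────────────────────┨     
                     ┃D18:                  ┃     
                     ┃       A       B      ┃     
                     ┃----------------------┃     
                     ┃  1        0       0  ┃━━┓  
                     ┃  2 OK             0  ┃  ┃  
                     ┃  3        0       0  ┃──┨  
                     ┃  4 Foo            0  ┃  ┃  
    ┏━━━━━━━━━━━━━━━━┃  5        0       0  ┃██┃  
    ┃ Terminal       ┃  6        0       0  ┃··┃  
    ┠────────────────┃  7        0       0  ┃█·┃  
    ┃$ wc data.csv   ┃  8        0       0  ┃█·┃  
    ┃  180  1406 6056┃  9        0       0  ┃·█┃  
    ┃$ cat notes.txt ┃ 10        0       0  ┃·█┃  
    ┃key0 = value17  ┃ 11        0       0  ┃·█┃  
    ┃key1 = value15  ┃ 12      530       0  ┃██┃  
    ┃key2 = value100 ┃ 13        0       0  ┃━━┛  
    ┃key3 = value7   ┗━━━━━━━━━━━━━━━━━━━━━━┛     
    ┃key4 = value72                    ┃          
    ┃$ █                               ┃          
    ┗━━━━━━━━━━━━━━━━━━━━━━━━━━━━━━━━━━┛          


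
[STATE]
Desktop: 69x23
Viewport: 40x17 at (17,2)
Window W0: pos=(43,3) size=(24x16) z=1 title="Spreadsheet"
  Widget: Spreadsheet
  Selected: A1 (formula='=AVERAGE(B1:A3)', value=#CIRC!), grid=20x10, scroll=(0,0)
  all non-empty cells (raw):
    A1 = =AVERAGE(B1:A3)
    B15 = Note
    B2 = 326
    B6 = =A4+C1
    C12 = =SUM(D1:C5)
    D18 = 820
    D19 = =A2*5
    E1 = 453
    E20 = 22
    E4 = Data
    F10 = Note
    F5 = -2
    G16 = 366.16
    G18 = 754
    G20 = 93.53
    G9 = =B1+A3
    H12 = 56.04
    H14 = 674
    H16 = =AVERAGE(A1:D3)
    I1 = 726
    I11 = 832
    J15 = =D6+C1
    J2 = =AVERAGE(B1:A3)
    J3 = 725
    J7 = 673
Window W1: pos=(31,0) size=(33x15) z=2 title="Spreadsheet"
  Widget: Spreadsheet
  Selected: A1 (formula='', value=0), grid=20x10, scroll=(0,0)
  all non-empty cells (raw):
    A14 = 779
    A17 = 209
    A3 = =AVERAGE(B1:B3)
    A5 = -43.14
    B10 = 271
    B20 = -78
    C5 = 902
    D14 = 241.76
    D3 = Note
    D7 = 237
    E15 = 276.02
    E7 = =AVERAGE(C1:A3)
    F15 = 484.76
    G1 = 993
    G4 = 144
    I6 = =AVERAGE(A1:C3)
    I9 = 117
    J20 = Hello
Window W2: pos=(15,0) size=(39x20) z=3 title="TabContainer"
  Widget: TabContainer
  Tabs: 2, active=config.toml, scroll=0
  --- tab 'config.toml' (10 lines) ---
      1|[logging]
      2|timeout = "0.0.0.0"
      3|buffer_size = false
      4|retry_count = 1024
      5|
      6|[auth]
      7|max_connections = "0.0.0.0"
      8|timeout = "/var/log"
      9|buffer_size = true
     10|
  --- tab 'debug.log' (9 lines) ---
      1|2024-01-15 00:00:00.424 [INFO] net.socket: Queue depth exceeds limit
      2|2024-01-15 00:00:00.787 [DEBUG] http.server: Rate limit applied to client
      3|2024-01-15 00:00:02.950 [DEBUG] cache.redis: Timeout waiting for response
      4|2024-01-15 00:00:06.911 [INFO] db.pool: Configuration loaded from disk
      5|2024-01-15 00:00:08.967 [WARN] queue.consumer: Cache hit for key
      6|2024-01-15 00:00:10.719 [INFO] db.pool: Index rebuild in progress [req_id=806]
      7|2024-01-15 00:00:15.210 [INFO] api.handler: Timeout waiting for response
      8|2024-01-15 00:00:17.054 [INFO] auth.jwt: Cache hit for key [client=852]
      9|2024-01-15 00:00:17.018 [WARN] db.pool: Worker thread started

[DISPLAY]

────────────────────────────────────┨───
config.toml]│ debug.log             ┃   
────────────────────────────────────┃ C 
logging]                            ┃---
imeout = "0.0.0.0"                  ┃   
uffer_size = false                  ┃   
etry_count = 1024                   ┃   
                                    ┃   
auth]                               ┃   
ax_connections = "0.0.0.0"          ┃   
imeout = "/var/log"                 ┃   
uffer_size = true                   ┃   
                                    ┃━━━
                                    ┃ 0 
                                    ┃ 0 
                                    ┃ 0 
                                    ┃━━━


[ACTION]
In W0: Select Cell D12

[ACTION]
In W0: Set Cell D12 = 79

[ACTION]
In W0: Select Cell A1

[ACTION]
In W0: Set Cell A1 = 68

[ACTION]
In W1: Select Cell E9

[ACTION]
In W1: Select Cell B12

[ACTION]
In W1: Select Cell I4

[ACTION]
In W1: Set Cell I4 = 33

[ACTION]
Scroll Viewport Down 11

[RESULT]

imeout = "0.0.0.0"                  ┃   
uffer_size = false                  ┃   
etry_count = 1024                   ┃   
                                    ┃   
auth]                               ┃   
ax_connections = "0.0.0.0"          ┃   
imeout = "/var/log"                 ┃   
uffer_size = true                   ┃   
                                    ┃━━━
                                    ┃ 0 
                                    ┃ 0 
                                    ┃ 0 
                                    ┃━━━
━━━━━━━━━━━━━━━━━━━━━━━━━━━━━━━━━━━━┛   
                                        
                                        
                                        


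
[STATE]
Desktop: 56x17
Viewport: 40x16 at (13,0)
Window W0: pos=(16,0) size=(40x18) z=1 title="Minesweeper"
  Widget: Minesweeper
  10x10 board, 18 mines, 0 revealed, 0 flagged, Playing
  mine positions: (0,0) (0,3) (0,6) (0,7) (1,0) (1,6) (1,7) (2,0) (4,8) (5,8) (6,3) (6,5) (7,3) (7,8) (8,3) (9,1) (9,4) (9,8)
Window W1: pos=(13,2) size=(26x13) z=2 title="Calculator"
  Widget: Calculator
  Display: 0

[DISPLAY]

   ┏━━━━━━━━━━━━━━━━━━━━━━━━━━━━━━━━━━━━
   ┃ Minesweeper                        
┏━━━━━━━━━━━━━━━━━━━━━━━━┓──────────────
┃ Calculator             ┃              
┠────────────────────────┨              
┃                       0┃              
┃┌───┬───┬───┬───┐       ┃              
┃│ 7 │ 8 │ 9 │ ÷ │       ┃              
┃├───┼───┼───┼───┤       ┃              
┃│ 4 │ 5 │ 6 │ × │       ┃              
┃├───┼───┼───┼───┤       ┃              
┃│ 1 │ 2 │ 3 │ - │       ┃              
┃├───┼───┼───┼───┤       ┃              
┃│ 0 │ . │ = │ + │       ┃              
┗━━━━━━━━━━━━━━━━━━━━━━━━┛              
   ┃                                    


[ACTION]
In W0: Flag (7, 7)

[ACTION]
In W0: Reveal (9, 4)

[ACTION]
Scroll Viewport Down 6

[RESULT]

   ┃ Minesweeper                        
┏━━━━━━━━━━━━━━━━━━━━━━━━┓──────────────
┃ Calculator             ┃              
┠────────────────────────┨              
┃                       0┃              
┃┌───┬───┬───┬───┐       ┃              
┃│ 7 │ 8 │ 9 │ ÷ │       ┃              
┃├───┼───┼───┼───┤       ┃              
┃│ 4 │ 5 │ 6 │ × │       ┃              
┃├───┼───┼───┼───┤       ┃              
┃│ 1 │ 2 │ 3 │ - │       ┃              
┃├───┼───┼───┼───┤       ┃              
┃│ 0 │ . │ = │ + │       ┃              
┗━━━━━━━━━━━━━━━━━━━━━━━━┛              
   ┃                                    
   ┃                                    


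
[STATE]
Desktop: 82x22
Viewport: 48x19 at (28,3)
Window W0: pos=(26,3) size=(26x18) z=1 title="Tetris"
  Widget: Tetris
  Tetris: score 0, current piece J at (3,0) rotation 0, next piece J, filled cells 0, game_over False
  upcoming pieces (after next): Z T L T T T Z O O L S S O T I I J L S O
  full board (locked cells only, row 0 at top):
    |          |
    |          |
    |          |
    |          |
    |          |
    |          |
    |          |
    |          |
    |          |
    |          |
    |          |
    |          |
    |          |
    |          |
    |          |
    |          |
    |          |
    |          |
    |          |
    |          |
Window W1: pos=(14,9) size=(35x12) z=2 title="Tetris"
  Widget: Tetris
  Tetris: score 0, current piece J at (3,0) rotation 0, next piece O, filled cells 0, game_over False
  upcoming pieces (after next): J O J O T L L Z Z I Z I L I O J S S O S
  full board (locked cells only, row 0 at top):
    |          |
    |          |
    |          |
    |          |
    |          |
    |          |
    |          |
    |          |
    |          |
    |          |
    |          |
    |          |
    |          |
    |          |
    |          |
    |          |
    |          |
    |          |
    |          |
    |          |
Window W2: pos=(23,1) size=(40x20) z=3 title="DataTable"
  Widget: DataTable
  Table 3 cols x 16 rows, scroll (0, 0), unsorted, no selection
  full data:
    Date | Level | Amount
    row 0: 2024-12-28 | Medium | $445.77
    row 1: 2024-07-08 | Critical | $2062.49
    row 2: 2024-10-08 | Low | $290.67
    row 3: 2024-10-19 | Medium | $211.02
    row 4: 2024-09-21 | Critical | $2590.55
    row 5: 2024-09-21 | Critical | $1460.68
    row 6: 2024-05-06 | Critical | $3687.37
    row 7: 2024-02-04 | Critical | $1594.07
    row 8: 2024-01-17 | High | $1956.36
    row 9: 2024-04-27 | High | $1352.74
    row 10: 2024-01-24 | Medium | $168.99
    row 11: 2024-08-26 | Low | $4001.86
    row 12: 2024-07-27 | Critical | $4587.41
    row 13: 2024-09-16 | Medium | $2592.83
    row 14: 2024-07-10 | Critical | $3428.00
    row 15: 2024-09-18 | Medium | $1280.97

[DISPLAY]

──────────────────────────────────┨             
      │Level   │Amount            ┃             
──────┼────────┼────────          ┃             
-12-28│Medium  │$445.77           ┃             
-07-08│Critical│$2062.49          ┃             
-10-08│Low     │$290.67           ┃             
-10-19│Medium  │$211.02           ┃             
-09-21│Critical│$2590.55          ┃             
-09-21│Critical│$1460.68          ┃             
-05-06│Critical│$3687.37          ┃             
-02-04│Critical│$1594.07          ┃             
-01-17│High    │$1956.36          ┃             
-04-27│High    │$1352.74          ┃             
-01-24│Medium  │$168.99           ┃             
-08-26│Low     │$4001.86          ┃             
-07-27│Critical│$4587.41          ┃             
-09-16│Medium  │$2592.83          ┃             
━━━━━━━━━━━━━━━━━━━━━━━━━━━━━━━━━━┛             
                                                


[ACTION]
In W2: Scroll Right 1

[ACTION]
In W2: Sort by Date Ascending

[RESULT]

──────────────────────────────────┨             
     ▲│Level   │Amount            ┃             
──────┼────────┼────────          ┃             
-01-17│High    │$1956.36          ┃             
-01-24│Medium  │$168.99           ┃             
-02-04│Critical│$1594.07          ┃             
-04-27│High    │$1352.74          ┃             
-05-06│Critical│$3687.37          ┃             
-07-08│Critical│$2062.49          ┃             
-07-10│Critical│$3428.00          ┃             
-07-27│Critical│$4587.41          ┃             
-08-26│Low     │$4001.86          ┃             
-09-16│Medium  │$2592.83          ┃             
-09-18│Medium  │$1280.97          ┃             
-09-21│Critical│$2590.55          ┃             
-09-21│Critical│$1460.68          ┃             
-10-08│Low     │$290.67           ┃             
━━━━━━━━━━━━━━━━━━━━━━━━━━━━━━━━━━┛             
                                                


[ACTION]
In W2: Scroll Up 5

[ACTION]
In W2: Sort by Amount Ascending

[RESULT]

──────────────────────────────────┨             
      │Level   │Amount ▲          ┃             
──────┼────────┼────────          ┃             
-01-24│Medium  │$168.99           ┃             
-10-19│Medium  │$211.02           ┃             
-10-08│Low     │$290.67           ┃             
-12-28│Medium  │$445.77           ┃             
-09-18│Medium  │$1280.97          ┃             
-04-27│High    │$1352.74          ┃             
-09-21│Critical│$1460.68          ┃             
-02-04│Critical│$1594.07          ┃             
-01-17│High    │$1956.36          ┃             
-07-08│Critical│$2062.49          ┃             
-09-21│Critical│$2590.55          ┃             
-09-16│Medium  │$2592.83          ┃             
-07-10│Critical│$3428.00          ┃             
-05-06│Critical│$3687.37          ┃             
━━━━━━━━━━━━━━━━━━━━━━━━━━━━━━━━━━┛             
                                                
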